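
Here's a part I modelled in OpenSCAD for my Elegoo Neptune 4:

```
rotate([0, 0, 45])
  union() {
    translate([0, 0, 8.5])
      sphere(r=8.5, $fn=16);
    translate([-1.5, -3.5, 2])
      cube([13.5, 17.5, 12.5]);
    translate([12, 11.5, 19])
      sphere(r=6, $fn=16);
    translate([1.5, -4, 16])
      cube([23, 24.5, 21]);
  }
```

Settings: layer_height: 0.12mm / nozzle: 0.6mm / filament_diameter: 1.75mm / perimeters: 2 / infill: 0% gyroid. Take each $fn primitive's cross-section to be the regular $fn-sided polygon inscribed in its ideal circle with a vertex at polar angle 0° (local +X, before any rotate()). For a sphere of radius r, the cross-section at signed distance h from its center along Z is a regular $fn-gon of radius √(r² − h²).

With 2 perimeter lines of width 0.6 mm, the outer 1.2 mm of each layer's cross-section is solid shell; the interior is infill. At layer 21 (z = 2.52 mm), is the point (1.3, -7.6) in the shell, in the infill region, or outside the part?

At z = 2.52 mm: the r=8.5 sphere slices to a regular 16-gon of circumradius 6.041 (√(r²−h²) with h=5.98 from center); the cube at (-1.5, -3.5) (footprint 13.5×17.5) is included at this height; the sphere at (12, 11.5) is not intersected at this z (|z−center|=16.480 > r=6); the cube at (1.5, -4) is not intersected at this z (z outside [16, 37]); Taking the union: the regions partially overlap (shared area 61.61 mm²), so overlapping operands fuse into one piece — 1 connected region; (whole slice rotated 45° about Z — lengths, areas and connectivity unchanged). Overall, the cross-section is a single solid region. Undo the 45° rotation: the query point maps to (-4.455, -6.293) in the un-rotated model frame. The nearest boundary edge runs (-2.31, -5.58)→(-4.27, -4.27); distance from the point to it = 1.78 mm. The point is not inside any of the regions above, so it lies outside the cross-section (1.78 mm from the nearest boundary).

outside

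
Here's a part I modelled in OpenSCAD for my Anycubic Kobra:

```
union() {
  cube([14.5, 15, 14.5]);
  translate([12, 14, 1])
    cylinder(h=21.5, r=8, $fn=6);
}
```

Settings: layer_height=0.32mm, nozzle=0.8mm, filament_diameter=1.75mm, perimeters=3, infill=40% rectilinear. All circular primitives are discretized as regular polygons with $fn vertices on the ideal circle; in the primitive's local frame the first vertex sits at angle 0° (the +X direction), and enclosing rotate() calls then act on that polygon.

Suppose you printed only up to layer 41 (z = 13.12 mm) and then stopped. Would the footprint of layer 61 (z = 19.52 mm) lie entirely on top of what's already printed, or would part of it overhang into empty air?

Compare the two slices. At z = 13.12: the cube is present — its section is the full 14.5×15 rectangle (area 217.50 mm²); the r=8 cylinder at (12, 14) gives a regular 6-gon of circumradius 8 (constant along its height) (area = (6/2)·8.000²·sin(360°/6) = 166.28 mm²); Combining (union): the regions partially overlap — summed areas 383.78 mm² minus the doubly-counted overlap 69.10 mm² gives 314.68 mm² — area = 314.68 mm². At z = 19.52: the cube does not reach this height (z outside [0, 14.5]); the cylinder at (12, 14): section is a regular 6-gon, circumradius r=8 (area = (6/2)·8.000²·sin(360°/6) = 166.28 mm²); Combining (union): only the r=8 cylinder at (12, 14) is present, so the union is just that shape — area = 166.28 mm². Checking containment: the cross-section at z = 19.52 is a subset of the cross-section at z = 13.12.

entirely on top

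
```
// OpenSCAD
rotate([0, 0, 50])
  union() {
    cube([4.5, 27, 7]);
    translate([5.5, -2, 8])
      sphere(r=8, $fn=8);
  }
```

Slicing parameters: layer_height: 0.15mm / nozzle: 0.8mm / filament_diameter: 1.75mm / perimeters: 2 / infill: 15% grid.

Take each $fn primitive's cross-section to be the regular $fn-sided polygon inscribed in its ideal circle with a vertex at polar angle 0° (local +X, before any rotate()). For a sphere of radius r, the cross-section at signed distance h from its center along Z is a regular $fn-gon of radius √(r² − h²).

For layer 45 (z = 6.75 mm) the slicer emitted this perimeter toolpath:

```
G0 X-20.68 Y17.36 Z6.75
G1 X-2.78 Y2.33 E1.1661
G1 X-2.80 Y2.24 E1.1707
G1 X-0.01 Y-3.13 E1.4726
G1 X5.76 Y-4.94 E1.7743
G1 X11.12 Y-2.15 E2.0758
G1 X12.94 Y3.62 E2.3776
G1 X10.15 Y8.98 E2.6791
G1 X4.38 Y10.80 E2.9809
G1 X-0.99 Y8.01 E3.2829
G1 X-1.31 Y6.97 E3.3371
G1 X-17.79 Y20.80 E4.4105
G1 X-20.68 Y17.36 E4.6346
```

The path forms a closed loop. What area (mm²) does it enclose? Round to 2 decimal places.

Apply the shoelace formula to the sequence of (X, Y) vertices; enclosed area = 277.52 mm².

277.52 mm²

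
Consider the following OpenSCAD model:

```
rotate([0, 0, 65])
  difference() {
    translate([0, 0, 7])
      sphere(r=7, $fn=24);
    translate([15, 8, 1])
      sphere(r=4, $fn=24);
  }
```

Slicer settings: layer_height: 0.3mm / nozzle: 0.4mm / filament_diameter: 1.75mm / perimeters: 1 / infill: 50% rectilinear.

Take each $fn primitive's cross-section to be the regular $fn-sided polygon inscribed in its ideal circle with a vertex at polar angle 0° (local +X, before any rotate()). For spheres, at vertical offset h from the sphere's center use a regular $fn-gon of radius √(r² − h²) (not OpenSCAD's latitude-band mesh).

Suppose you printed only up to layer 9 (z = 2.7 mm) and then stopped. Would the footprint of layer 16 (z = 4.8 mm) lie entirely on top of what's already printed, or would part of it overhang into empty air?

part overhangs

Compare the two slices. At z = 2.7: the sphere: section is a regular 24-gon, circumradius = √(r²−h²) = √(7²−4.3²) = 5.524 (area = (24/2)·5.524²·sin(360°/24) = 94.76 mm²); the sphere at (15, 8): section is a regular 24-gon, circumradius = √(r²−h²) = √(4²−1.7²) = 3.621 (area = (24/2)·3.621²·sin(360°/24) = 40.72 mm²); Taking the first minus the rest: starting from the r=7 sphere (94.76 mm²), the r=4 sphere at (15, 8) misses the remaining region (no effect) — area = 94.76 mm²; (rotated 65° about Z; rotation is an isometry so areas/perimeters/island counts are preserved). At z = 4.8: the sphere: section is a regular 24-gon, circumradius = √(r²−h²) = √(7²−2.2²) = 6.645 (area = (24/2)·6.645²·sin(360°/24) = 137.15 mm²); the r=4 sphere at (15, 8) contributes a regular 24-gon of circumradius √(4²−3.8²) = 1.249 (area = (24/2)·1.249²·sin(360°/24) = 4.85 mm²); Subtracting the remaining from the first: starting from the r=7 sphere (137.15 mm²), the r=4 sphere at (15, 8) misses the remaining region (no effect) — area = 137.15 mm²; (rotated 65° about Z; rotation is an isometry so areas/perimeters/island counts are preserved). Checking containment: at z = 4.8 the cross-section extends beyond the z = 2.7 cross-section by about 42.39 mm².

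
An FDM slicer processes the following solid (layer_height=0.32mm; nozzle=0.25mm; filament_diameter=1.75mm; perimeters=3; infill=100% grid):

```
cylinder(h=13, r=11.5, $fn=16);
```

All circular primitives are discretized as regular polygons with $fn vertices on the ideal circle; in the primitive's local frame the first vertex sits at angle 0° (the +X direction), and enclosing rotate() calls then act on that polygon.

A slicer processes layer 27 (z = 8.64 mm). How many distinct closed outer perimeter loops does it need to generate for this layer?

At z = 8.64 mm: the r=11.5 cylinder gives a regular 16-gon of circumradius 11.5 (constant along its height). The result has 1 disconnected region.

1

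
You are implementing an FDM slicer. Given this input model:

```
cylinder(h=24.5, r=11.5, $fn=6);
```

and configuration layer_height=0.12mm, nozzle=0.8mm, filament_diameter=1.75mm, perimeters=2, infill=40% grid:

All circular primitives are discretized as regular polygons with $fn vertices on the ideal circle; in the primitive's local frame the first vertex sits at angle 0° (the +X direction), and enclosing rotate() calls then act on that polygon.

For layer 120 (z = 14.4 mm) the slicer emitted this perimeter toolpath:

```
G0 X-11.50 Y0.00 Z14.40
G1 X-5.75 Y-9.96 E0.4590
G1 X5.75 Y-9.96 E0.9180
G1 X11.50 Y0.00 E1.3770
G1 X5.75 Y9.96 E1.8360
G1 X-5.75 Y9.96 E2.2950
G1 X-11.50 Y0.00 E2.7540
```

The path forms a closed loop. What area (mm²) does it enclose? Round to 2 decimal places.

343.62 mm²

Apply the shoelace formula to the sequence of (X, Y) vertices; enclosed area = 343.62 mm².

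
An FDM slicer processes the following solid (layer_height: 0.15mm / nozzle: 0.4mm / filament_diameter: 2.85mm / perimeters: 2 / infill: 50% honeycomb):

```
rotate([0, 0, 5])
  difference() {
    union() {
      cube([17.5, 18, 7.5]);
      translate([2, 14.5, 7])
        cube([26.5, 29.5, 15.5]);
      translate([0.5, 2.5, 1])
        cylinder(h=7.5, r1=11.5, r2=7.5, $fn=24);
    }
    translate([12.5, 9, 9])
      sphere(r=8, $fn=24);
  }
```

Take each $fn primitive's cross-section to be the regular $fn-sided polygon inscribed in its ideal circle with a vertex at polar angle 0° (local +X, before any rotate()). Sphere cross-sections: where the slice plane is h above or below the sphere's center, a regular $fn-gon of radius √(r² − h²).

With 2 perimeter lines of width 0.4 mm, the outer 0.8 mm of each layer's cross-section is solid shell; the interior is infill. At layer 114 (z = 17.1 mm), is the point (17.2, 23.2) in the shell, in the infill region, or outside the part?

At z = 17.1 mm: the cube does not reach this height (z outside [0, 7.5]); the cube at (2, 14.5) is present — its section is the full 26.5×29.5 rectangle; the cone at (0.5, 2.5) does not reach this height (z outside [1, 8.5]); Combining (union): only the 26.5×29.5 cube at (2, 14.5) is present, so the union is just that shape — 1 connected region; the sphere at (12.5, 9) does not reach this height (|z−center|=8.100 > r=8); Subtracting the remaining from the first: none of the subtracted shapes is present at this height, so that combined region is unchanged — 1 connected region; (whole slice rotated 5° about Z — lengths, areas and connectivity unchanged). Overall, the cross-section is a single solid region. Undo the 5° rotation: the query point maps to (19.157, 21.613) in the un-rotated model frame. The nearest boundary edge runs (2.00, 14.50)→(28.50, 14.50); distance from the point to it = 7.11 mm. The point is inside the cross-section and 7.11 mm from the nearest boundary — more than the 0.8 mm shell width (2 × 0.4), so it's in the infill interior.

infill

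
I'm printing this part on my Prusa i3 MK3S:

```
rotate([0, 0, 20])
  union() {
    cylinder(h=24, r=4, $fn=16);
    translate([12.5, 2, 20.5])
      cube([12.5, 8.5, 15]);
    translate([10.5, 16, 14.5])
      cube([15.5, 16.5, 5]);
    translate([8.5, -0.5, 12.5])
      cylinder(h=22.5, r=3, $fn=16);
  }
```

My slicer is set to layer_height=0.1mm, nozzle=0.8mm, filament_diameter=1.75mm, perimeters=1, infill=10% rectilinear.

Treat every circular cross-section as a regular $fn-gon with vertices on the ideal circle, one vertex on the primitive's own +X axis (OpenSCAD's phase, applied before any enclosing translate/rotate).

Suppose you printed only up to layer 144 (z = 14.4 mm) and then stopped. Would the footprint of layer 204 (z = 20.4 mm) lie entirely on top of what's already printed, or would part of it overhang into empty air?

Compare the two slices. At z = 14.4: the r=4 cylinder contributes a regular 16-gon of circumradius 4 (area = (16/2)·4.000²·sin(360°/16) = 48.98 mm²); the cube at (12.5, 2) is absent (z outside [20.5, 35.5]); the cube at (10.5, 16) does not reach this height (z outside [14.5, 19.5]); the cylinder at (8.5, -0.5): section is a regular 16-gon, circumradius r=3 (area = (16/2)·3.000²·sin(360°/16) = 27.55 mm²); Merging all regions: the 2 present regions are separate (no shared area or edge), so areas and boundary lengths simply add and each stays a separate island — area = 76.54 mm²; (whole slice rotated 20° about Z — lengths, areas and connectivity unchanged). At z = 20.4: the cylinder: section is a regular 16-gon, circumradius r=4 (area = (16/2)·4.000²·sin(360°/16) = 48.98 mm²); the cube at (12.5, 2) does not reach this height (z outside [20.5, 35.5]); the cube at (10.5, 16) is absent (z outside [14.5, 19.5]); the r=3 cylinder at (8.5, -0.5) gives a regular 16-gon of circumradius 3 (constant along its height) (area = (16/2)·3.000²·sin(360°/16) = 27.55 mm²); Merging all regions: the 2 present regions are separate (no shared area or edge), so areas and boundary lengths simply add and each stays a separate island — area = 76.54 mm²; (whole slice rotated 20° about Z — lengths, areas and connectivity unchanged). Checking containment: the cross-section at z = 20.4 is a subset of the cross-section at z = 14.4.

entirely on top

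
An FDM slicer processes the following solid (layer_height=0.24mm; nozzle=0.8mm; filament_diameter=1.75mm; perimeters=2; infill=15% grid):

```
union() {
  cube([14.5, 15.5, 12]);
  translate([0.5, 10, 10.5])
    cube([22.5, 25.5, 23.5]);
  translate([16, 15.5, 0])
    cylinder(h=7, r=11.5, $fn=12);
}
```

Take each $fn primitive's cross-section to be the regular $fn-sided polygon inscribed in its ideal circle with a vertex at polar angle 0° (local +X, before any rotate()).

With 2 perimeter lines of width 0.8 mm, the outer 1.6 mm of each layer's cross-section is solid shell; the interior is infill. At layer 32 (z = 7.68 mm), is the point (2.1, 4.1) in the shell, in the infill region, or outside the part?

At z = 7.68 mm: the cube (footprint 14.5×15.5) is included at this height; the cube at (0.5, 10) is absent (z outside [10.5, 34]); the cylinder at (16, 15.5) does not reach this height (z outside [0, 7]); Merging all regions: only the 14.5×15.5 cube is present, so the union is just that shape — 1 connected region. Overall, the cross-section is a single solid region. The nearest boundary edge runs (0.00, 15.50)→(0.00, 0.00); distance from the point to it = 2.10 mm. The point is inside the cross-section and 2.10 mm from the nearest boundary — more than the 1.6 mm shell width (2 × 0.8), so it's in the infill interior.

infill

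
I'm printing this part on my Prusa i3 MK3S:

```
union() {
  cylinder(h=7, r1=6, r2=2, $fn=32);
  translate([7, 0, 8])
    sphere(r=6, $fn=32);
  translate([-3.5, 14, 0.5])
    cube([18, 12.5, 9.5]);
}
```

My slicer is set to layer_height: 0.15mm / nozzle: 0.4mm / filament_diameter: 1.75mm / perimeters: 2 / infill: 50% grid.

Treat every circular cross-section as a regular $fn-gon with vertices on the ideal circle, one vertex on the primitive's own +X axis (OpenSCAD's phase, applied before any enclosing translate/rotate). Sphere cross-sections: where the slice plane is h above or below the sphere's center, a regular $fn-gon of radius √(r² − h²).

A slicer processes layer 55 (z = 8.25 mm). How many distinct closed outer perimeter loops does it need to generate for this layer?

2

At z = 8.25 mm: the cone does not reach this height (z outside [0, 7]); the sphere at (7, 0): section is a regular 32-gon, circumradius = √(r²−h²) = √(6²−0.25²) = 5.995; the 18×12.5 cube at (-3.5, 14) contributes its full rectangle; Taking the union: the 2 present regions are separate (no shared area or edge), so areas and boundary lengths simply add and each stays a separate island — 2 connected regions. The result has 2 disconnected regions.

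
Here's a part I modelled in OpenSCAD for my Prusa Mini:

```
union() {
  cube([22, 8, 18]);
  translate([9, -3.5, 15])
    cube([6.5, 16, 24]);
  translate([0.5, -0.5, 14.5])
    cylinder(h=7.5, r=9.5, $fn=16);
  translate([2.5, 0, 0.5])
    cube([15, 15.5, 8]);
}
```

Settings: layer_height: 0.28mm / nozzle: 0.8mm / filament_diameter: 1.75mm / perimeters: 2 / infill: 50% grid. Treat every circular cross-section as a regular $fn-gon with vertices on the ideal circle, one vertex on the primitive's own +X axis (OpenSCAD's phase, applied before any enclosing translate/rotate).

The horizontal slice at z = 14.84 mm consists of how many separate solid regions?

1

At z = 14.84 mm: the cube is present — its section is the full 22×8 rectangle; the cube at (9, -3.5) does not reach this height (z outside [15, 39]); the r=9.5 cylinder at (0.5, -0.5) gives a regular 16-gon of circumradius 9.5 (constant along its height); the cube at (2.5, 0) is not intersected at this z (z outside [0.5, 8.5]); Taking the union: the regions partially overlap (shared area 65.97 mm²), so overlapping operands fuse into one piece — 1 connected region. The result has 1 disconnected region.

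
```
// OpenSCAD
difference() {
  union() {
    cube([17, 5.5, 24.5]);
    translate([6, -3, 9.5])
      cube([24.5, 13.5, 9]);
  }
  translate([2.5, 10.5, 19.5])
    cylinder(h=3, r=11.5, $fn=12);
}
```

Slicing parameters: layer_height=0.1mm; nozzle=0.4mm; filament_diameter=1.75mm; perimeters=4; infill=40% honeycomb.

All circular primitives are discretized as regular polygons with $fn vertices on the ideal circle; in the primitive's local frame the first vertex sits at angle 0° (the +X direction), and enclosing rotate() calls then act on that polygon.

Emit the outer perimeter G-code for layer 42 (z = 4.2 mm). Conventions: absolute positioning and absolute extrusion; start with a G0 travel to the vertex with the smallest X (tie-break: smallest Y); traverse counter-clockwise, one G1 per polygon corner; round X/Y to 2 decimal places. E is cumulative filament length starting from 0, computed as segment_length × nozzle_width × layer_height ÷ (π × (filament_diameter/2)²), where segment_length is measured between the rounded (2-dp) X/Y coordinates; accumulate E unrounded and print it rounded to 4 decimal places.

G0 X0.00 Y0.00 Z4.20
G1 X17.00 Y0.00 E0.2827
G1 X17.00 Y5.50 E0.3742
G1 X0.00 Y5.50 E0.6569
G1 X0.00 Y0.00 E0.7484

At z = 4.2 mm: the 17×5.5 cube contributes its full rectangle; the cube at (6, -3) is not intersected at this z (z outside [9.5, 18.5]); Taking the union: only the 17×5.5 cube is present, so the union is just that shape — 1 connected region; the cylinder at (2.5, 10.5) is not intersected at this z (z outside [19.5, 22.5]); Subtracting the remaining from the first: none of the subtracted shapes is present at this height, so that combined region is unchanged — 1 connected region. The outline is a single polygon with 4 vertices. Extrusion per mm of travel: 0.4 × 0.1 / (π × 0.875²) = 0.016630. Accumulating E over each segment gives final E = 0.7484.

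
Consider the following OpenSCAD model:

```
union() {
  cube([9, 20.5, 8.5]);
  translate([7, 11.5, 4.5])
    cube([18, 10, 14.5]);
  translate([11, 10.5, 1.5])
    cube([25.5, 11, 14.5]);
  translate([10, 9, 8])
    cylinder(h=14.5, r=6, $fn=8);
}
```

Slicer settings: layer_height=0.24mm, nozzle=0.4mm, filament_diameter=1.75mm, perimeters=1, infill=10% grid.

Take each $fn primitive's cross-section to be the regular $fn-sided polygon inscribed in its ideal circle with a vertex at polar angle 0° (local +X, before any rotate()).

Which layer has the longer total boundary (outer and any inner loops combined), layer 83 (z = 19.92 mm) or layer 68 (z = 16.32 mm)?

Layer 83 (z = 19.92): the cube does not reach this height (z outside [0, 8.5]); the cube at (7, 11.5) is not intersected at this z (z outside [4.5, 19]); the cube at (11, 10.5) is not intersected at this z (z outside [1.5, 16]); the r=6 cylinder at (10, 9) contributes a regular 8-gon of circumradius 6 (perimeter = 2·8·6.000·sin(180°/8) = 36.74 mm); Taking the union: only the r=6 cylinder at (10, 9) is present, so the union is just that shape — boundary = 36.74 mm. So its perimeter = 36.74 mm. Layer 68 (z = 16.32): the cube does not reach this height (z outside [0, 8.5]); the cube at (7, 11.5) is present — its section is the full 18×10 rectangle (perimeter 56.00 mm); the cube at (11, 10.5) does not reach this height (z outside [1.5, 16]); the r=6 cylinder at (10, 9) contributes a regular 8-gon of circumradius 6 (perimeter = 2·8·6.000·sin(180°/8) = 36.74 mm); Merging all regions: the regions partially overlap (shared area 20.39 mm²), so the edge portions inside another operand are dropped and the merged outline is re-measured after clipping — boundary = 72.79 mm. So its perimeter = 72.79 mm. Layer 68 is larger (72.79 vs 36.74 mm).

layer 68 (z = 16.32 mm)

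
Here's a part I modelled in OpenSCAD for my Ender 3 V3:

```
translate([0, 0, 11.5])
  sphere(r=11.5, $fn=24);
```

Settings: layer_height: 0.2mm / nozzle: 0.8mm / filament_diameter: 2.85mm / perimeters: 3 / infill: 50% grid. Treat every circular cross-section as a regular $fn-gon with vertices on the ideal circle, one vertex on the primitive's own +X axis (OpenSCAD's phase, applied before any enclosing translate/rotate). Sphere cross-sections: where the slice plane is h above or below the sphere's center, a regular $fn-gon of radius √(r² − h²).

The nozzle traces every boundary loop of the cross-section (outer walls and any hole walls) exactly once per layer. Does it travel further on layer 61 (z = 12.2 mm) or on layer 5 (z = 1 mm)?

Layer 61 (z = 12.2): the r=11.5 sphere slices to a regular 24-gon of circumradius 11.479 (√(r²−h²) with h=0.7 from center) (perimeter = 2·24·11.479·sin(180°/24) = 71.92 mm). So its perimeter = 71.92 mm. Layer 5 (z = 1): the r=11.5 sphere contributes a regular 24-gon of circumradius √(11.5²−10.5²) = 4.690 (perimeter = 2·24·4.690·sin(180°/24) = 29.39 mm). So its perimeter = 29.39 mm. Layer 61 is larger (71.92 vs 29.39 mm).

layer 61 (z = 12.2 mm)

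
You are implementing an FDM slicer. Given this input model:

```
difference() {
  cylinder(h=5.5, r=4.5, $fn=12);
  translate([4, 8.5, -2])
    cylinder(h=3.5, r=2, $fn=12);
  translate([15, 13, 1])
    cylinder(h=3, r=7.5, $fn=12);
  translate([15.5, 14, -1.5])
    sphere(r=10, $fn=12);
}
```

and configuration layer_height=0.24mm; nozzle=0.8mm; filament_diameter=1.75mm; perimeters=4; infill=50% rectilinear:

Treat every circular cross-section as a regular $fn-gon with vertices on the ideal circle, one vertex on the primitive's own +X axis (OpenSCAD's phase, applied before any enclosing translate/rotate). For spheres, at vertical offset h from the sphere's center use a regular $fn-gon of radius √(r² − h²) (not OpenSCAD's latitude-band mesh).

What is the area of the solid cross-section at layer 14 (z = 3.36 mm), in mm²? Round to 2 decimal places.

60.75 mm²

At z = 3.36 mm: the r=4.5 cylinder gives a regular 12-gon of circumradius 4.5 (constant along its height) (area = (12/2)·4.500²·sin(360°/12) = 60.75 mm²); the cylinder at (4, 8.5) is not intersected at this z (z outside [-2, 1.5]); the r=7.5 cylinder at (15, 13) gives a regular 12-gon of circumradius 7.5 (constant along its height) (area = (12/2)·7.500²·sin(360°/12) = 168.75 mm²); the sphere at (15.5, 14): section is a regular 12-gon, circumradius = √(r²−h²) = √(10²−4.86²) = 8.740 (area = (12/2)·8.740²·sin(360°/12) = 229.14 mm²); Taking the first minus the rest: starting from the r=4.5 cylinder (60.75 mm²), the r=7.5 cylinder at (15, 13) misses the remaining region (no effect); the r=10 sphere at (15.5, 14) misses the remaining region (no effect) — area = 60.75 mm². Overall, the cross-section is a single solid region. Net area = 60.75 mm².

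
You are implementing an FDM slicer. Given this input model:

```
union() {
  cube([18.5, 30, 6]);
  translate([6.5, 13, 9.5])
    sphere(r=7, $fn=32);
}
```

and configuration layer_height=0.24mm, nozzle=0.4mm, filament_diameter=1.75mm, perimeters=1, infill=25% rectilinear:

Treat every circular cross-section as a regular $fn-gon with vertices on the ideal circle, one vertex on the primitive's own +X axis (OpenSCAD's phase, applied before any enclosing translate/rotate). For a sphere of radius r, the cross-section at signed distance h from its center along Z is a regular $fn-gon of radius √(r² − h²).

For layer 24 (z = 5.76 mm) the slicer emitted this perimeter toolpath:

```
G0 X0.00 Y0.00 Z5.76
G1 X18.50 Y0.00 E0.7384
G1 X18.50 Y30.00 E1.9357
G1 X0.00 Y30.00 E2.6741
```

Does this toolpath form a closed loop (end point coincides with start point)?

Start point (G0): (0.00, 0.00). End point (last G1): the path does not return to the start — open.

no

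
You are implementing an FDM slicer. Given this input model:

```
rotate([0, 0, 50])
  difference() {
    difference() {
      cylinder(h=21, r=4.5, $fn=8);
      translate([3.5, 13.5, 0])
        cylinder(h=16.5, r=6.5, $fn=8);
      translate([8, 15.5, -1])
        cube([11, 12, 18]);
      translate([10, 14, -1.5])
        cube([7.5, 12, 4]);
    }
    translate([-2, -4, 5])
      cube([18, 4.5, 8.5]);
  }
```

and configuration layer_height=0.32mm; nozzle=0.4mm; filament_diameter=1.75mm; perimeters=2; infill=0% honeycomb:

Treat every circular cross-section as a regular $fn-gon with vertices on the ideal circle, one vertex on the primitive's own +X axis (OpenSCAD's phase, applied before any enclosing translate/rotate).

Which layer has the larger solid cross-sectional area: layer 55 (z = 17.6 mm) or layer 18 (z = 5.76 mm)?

Layer 55 (z = 17.6): the r=4.5 cylinder gives a regular 8-gon of circumradius 4.5 (constant along its height) (area = (8/2)·4.500²·sin(360°/8) = 57.28 mm²); the cylinder at (3.5, 13.5) does not reach this height (z outside [0, 16.5]); the cube at (8, 15.5) is not intersected at this z (z outside [-1, 17]); the cube at (10, 14) is absent (z outside [-1.5, 2.5]); After the difference (first − rest): none of the subtracted shapes is present at this height, so the r=4.5 cylinder is unchanged — area = 57.28 mm²; the cube at (-2, -4) is absent (z outside [5, 13.5]); Subtracting the remaining from the first: none of the subtracted shapes is present at this height, so the result so far is unchanged — area = 57.28 mm²; (whole slice rotated 50° about Z — lengths, areas and connectivity unchanged). So its area = 57.28 mm². Layer 18 (z = 5.76): the cylinder: section is a regular 8-gon, circumradius r=4.5 (area = (8/2)·4.500²·sin(360°/8) = 57.28 mm²); the r=6.5 cylinder at (3.5, 13.5) contributes a regular 8-gon of circumradius 6.5 (area = (8/2)·6.500²·sin(360°/8) = 119.50 mm²); the cube at (8, 15.5) is present — its section is the full 11×12 rectangle (area 132.00 mm²); the cube at (10, 14) is not intersected at this z (z outside [-1.5, 2.5]); Subtracting the remaining from the first: starting from the r=4.5 cylinder (57.28 mm²), the r=6.5 cylinder at (3.5, 13.5) misses the remaining region (no effect); the 11×12 cube at (8, 15.5) misses the remaining region (no effect) — area = 57.28 mm²; the 18×4.5 cube at (-2, -4) contributes its full rectangle (area 81.00 mm²); Subtracting the remaining from the first: starting from that combined region (57.28 mm²), the 18×4.5 cube at (-2, -4) partially overlaps it — only the 25.09 mm² overlap (of its 81.00 mm²) is removed, clipping the outline — area = 32.19 mm²; (whole slice rotated 50° about Z — lengths, areas and connectivity unchanged). So its area = 32.19 mm². Layer 55 is larger (57.28 vs 32.19 mm²).

layer 55 (z = 17.6 mm)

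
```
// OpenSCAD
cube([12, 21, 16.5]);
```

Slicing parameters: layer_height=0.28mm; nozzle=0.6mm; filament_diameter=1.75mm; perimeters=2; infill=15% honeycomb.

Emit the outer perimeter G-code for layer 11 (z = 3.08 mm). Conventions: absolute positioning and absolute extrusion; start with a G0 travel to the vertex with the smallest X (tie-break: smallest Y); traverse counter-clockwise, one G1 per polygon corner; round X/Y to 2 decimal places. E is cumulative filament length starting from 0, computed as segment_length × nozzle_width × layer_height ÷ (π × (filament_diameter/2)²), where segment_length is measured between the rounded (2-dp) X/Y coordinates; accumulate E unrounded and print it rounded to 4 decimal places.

At z = 3.08 mm: the cube is present — its section is the full 12×21 rectangle. The outline is a single polygon with 4 vertices. Extrusion per mm of travel: 0.6 × 0.28 / (π × 0.875²) = 0.069846. Accumulating E over each segment gives final E = 4.6099.

G0 X0.00 Y0.00 Z3.08
G1 X12.00 Y0.00 E0.8382
G1 X12.00 Y21.00 E2.3049
G1 X0.00 Y21.00 E3.1431
G1 X0.00 Y0.00 E4.6099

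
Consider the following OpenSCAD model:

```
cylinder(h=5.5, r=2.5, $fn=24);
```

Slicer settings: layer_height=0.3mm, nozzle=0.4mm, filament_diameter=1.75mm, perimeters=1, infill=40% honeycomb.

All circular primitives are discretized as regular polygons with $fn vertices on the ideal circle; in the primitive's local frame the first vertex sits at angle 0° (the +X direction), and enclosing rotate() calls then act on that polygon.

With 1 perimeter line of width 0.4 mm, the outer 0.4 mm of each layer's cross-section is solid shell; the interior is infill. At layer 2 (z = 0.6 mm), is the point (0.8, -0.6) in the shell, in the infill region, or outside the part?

infill

At z = 0.6 mm: the r=2.5 cylinder gives a regular 24-gon of circumradius 2.5 (constant along its height). Overall, the cross-section is a single solid region. The nearest boundary edge runs (1.77, -1.77)→(2.17, -1.25); distance from the point to it = 1.48 mm. The point is inside the cross-section and 1.48 mm from the nearest boundary — more than the 0.4 mm shell width (1 × 0.4), so it's in the infill interior.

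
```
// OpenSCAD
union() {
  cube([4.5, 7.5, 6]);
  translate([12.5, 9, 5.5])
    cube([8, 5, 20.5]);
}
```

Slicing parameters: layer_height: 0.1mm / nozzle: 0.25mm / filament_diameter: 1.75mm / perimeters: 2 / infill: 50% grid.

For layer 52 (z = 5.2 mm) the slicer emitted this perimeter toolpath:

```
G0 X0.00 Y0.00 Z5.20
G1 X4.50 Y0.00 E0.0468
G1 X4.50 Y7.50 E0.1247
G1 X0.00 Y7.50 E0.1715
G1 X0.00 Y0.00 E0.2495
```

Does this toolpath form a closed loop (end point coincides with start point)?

Start point (G0): (0.00, 0.00). End point (last G1): the path returns to the start — closed.

yes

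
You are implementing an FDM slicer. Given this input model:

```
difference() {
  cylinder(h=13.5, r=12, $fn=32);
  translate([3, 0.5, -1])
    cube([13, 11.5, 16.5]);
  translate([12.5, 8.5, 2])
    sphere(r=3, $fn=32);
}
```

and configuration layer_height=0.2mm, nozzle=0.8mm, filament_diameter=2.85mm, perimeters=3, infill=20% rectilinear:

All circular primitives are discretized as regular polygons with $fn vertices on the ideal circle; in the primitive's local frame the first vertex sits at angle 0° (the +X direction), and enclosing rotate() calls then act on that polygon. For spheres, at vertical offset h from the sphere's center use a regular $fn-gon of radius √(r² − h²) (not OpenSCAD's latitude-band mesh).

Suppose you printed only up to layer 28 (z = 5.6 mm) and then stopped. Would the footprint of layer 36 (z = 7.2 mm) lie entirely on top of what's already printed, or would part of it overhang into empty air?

Compare the two slices. At z = 5.6: the r=12 cylinder contributes a regular 32-gon of circumradius 12 (area = (32/2)·12.000²·sin(360°/32) = 449.49 mm²); the cube at (3, 0.5) is present — its section is the full 13×11.5 rectangle (area 149.50 mm²); the sphere at (12.5, 8.5) is absent (|z−center|=3.600 > r=3); Subtracting the remaining from the first: starting from the r=12 cylinder (449.49 mm²), the 13×11.5 cube at (3, 0.5) partially overlaps it — only the 72.37 mm² overlap (of its 149.50 mm²) is removed, clipping the outline — area = 377.12 mm². At z = 7.2: the r=12 cylinder contributes a regular 32-gon of circumradius 12 (area = (32/2)·12.000²·sin(360°/32) = 449.49 mm²); the cube at (3, 0.5) is present — its section is the full 13×11.5 rectangle (area 149.50 mm²); the sphere at (12.5, 8.5) is not intersected at this z (|z−center|=5.200 > r=3); After the difference (first − rest): starting from the r=12 cylinder (449.49 mm²), the 13×11.5 cube at (3, 0.5) partially overlaps it — only the 72.37 mm² overlap (of its 149.50 mm²) is removed, clipping the outline — area = 377.12 mm². Checking containment: the cross-section at z = 7.2 is a subset of the cross-section at z = 5.6.

entirely on top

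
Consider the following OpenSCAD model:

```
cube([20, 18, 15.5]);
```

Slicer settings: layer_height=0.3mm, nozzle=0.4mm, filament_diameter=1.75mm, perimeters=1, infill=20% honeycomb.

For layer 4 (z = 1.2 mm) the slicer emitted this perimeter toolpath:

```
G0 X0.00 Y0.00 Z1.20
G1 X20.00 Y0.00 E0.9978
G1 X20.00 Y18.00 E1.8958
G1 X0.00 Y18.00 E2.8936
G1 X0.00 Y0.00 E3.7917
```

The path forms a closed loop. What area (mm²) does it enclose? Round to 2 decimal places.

360.00 mm²

Apply the shoelace formula to the sequence of (X, Y) vertices; enclosed area = 360.00 mm².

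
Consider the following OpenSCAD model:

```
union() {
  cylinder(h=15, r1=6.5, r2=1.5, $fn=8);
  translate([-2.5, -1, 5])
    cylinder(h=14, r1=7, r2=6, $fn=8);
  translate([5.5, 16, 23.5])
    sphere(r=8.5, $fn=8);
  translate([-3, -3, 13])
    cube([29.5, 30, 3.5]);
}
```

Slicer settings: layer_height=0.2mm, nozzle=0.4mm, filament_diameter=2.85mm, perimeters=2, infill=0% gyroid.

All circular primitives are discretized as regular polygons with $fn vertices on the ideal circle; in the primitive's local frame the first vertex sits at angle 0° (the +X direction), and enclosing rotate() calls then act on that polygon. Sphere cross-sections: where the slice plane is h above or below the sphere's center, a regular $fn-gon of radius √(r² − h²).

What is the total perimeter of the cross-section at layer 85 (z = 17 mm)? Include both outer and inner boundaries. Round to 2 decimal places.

At z = 17 mm: the cone does not reach this height (z outside [0, 15]); the cone at (-2.5, -1): at t=0.857 of its height the radius interpolates to r₁+(r₂−r₁)t = 6.143, giving a regular 8-gon of that circumradius (perimeter = 2·8·6.143·sin(180°/8) = 37.61 mm); the r=8.5 sphere at (5.5, 16) contributes a regular 8-gon of circumradius √(8.5²−6.5²) = 5.477 (perimeter = 2·8·5.477·sin(180°/8) = 33.54 mm); the cube at (-3, -3) is not intersected at this z (z outside [13, 16.5]); Combining (union): the 2 present regions are separate (no shared area or edge), so areas and boundary lengths simply add and each stays a separate island — boundary = 71.15 mm. Overall, the cross-section has 2 separate islands. Total boundary length (outer) = 71.15 mm.

71.15 mm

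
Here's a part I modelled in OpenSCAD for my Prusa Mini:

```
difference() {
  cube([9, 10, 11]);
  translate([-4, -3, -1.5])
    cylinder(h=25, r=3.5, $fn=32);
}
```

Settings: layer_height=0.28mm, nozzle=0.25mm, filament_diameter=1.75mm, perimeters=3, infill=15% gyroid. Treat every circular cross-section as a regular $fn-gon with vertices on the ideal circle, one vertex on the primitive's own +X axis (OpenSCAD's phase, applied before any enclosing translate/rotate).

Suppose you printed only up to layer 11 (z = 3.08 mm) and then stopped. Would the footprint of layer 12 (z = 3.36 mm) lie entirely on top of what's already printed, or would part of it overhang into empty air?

Compare the two slices. At z = 3.08: the cube (footprint 9×10) is included at this height (area 90.00 mm²); the cylinder at (-4, -3): section is a regular 32-gon, circumradius r=3.5 (area = (32/2)·3.500²·sin(360°/32) = 38.24 mm²); Taking the first minus the rest: starting from the 9×10 cube (90.00 mm²), the r=3.5 cylinder at (-4, -3) misses the remaining region (no effect) — area = 90.00 mm². At z = 3.36: the cube is present — its section is the full 9×10 rectangle (area 90.00 mm²); the r=3.5 cylinder at (-4, -3) gives a regular 32-gon of circumradius 3.5 (constant along its height) (area = (32/2)·3.500²·sin(360°/32) = 38.24 mm²); Subtracting the remaining from the first: starting from the 9×10 cube (90.00 mm²), the r=3.5 cylinder at (-4, -3) misses the remaining region (no effect) — area = 90.00 mm². Checking containment: the cross-section at z = 3.36 is a subset of the cross-section at z = 3.08.

entirely on top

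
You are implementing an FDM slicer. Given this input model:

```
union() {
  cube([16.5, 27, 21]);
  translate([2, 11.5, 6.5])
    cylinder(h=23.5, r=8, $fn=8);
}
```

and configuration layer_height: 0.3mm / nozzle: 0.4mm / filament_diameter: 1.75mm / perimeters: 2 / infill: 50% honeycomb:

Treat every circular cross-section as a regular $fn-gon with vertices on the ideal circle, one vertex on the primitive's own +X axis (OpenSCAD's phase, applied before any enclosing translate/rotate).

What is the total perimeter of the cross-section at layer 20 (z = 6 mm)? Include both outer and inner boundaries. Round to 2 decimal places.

87.00 mm

At z = 6 mm: the 16.5×27 cube contributes its full rectangle (perimeter 87.00 mm); the cylinder at (2, 11.5) is absent (z outside [6.5, 30]); Merging all regions: only the 16.5×27 cube is present, so the union is just that shape — boundary = 87.00 mm. Overall, the cross-section is a single solid region. Total boundary length (outer) = 87.00 mm.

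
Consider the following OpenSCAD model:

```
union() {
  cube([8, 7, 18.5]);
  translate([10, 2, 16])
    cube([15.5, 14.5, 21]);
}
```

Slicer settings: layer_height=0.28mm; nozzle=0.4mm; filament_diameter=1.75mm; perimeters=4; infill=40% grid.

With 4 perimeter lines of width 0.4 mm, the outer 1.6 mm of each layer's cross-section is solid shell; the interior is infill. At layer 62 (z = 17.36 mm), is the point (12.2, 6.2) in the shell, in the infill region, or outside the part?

At z = 17.36 mm: the cube is present — its section is the full 8×7 rectangle; the cube at (10, 2) is present — its section is the full 15.5×14.5 rectangle; Merging all regions: the 2 present regions are separate (no shared area or edge), so areas and boundary lengths simply add and each stays a separate island — 2 connected regions. Overall, the cross-section has 2 separate islands. The nearest boundary edge runs (10.00, 2.00)→(10.00, 16.50); distance from the point to it = 2.20 mm. (Shell/infill is judged within the island containing the point — the largest one.) The point is inside the cross-section and 2.20 mm from the nearest boundary — more than the 1.6 mm shell width (4 × 0.4), so it's in the infill interior.

infill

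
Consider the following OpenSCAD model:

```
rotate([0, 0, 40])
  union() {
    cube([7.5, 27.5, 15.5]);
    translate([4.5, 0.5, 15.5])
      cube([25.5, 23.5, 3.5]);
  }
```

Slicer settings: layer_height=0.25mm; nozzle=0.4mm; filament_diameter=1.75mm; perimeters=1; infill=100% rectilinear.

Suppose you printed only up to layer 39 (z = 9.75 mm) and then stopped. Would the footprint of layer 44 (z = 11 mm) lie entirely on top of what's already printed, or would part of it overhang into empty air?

Compare the two slices. At z = 9.75: the cube is present — its section is the full 7.5×27.5 rectangle (area 206.25 mm²); the cube at (4.5, 0.5) does not reach this height (z outside [15.5, 19]); Merging all regions: only the 7.5×27.5 cube is present, so the union is just that shape — area = 206.25 mm²; (rotated 40° about Z; rotation is an isometry so areas/perimeters/island counts are preserved). At z = 11: the 7.5×27.5 cube contributes its full rectangle (area 206.25 mm²); the cube at (4.5, 0.5) is not intersected at this z (z outside [15.5, 19]); Combining (union): only the 7.5×27.5 cube is present, so the union is just that shape — area = 206.25 mm²; (whole slice rotated 40° about Z — lengths, areas and connectivity unchanged). Checking containment: the cross-section at z = 11 is a subset of the cross-section at z = 9.75.

entirely on top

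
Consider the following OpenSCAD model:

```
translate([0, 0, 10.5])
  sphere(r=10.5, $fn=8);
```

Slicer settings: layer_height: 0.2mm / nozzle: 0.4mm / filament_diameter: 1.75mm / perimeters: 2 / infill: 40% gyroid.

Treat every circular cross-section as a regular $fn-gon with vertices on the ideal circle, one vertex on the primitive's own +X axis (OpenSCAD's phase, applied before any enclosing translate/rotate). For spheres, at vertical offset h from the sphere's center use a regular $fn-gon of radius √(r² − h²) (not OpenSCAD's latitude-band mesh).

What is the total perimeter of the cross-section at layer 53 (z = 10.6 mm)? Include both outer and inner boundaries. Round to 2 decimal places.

64.29 mm

At z = 10.6 mm: the r=10.5 sphere contributes a regular 8-gon of circumradius √(10.5²−0.1²) = 10.500 (perimeter = 2·8·10.500·sin(180°/8) = 64.29 mm). Overall, the cross-section is a single solid region. Total boundary length (outer) = 64.29 mm.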